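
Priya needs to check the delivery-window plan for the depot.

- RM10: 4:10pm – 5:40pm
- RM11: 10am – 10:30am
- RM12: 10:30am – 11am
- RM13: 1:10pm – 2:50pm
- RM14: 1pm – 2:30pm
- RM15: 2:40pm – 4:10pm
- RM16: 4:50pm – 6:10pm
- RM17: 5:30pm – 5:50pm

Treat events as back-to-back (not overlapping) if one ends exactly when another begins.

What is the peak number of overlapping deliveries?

3

Sweep the timeline, counting +1 at each start and −1 at each end (ends before starts at a tie):
10am start RM11 → 1
10:30am end RM11 → 0
10:30am start RM12 → 1
11am end RM12 → 0
1pm start RM14 → 1
1:10pm start RM13 → 2
2:30pm end RM14 → 1
2:40pm start RM15 → 2
2:50pm end RM13 → 1
4:10pm end RM15 → 0
4:10pm start RM10 → 1
4:50pm start RM16 → 2
5:30pm start RM17 → 3
5:40pm end RM10 → 2
5:50pm end RM17 → 1
6:10pm end RM16 → 0
Peak is 3, at 5:30pm (RM10, RM16, RM17).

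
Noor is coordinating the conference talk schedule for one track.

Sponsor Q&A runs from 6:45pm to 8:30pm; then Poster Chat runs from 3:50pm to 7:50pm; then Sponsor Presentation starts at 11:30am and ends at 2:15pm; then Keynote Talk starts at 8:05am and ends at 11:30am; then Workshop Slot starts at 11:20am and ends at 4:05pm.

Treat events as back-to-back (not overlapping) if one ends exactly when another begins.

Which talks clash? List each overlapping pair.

Keynote Talk & Workshop Slot, Poster Chat & Sponsor Q&A, Poster Chat & Workshop Slot, Sponsor Presentation & Workshop Slot

Sorted by start: Keynote Talk, Workshop Slot, Sponsor Presentation, Poster Chat, Sponsor Q&A.
Workshop Slot starts before Keynote Talk ends → Keynote Talk and Workshop Slot overlap.
Sponsor Presentation starts exactly when Keynote Talk ends (back-to-back, no overlap), so nothing later overlaps Keynote Talk either.
Sponsor Presentation starts before Workshop Slot ends → Workshop Slot and Sponsor Presentation overlap.
Poster Chat starts before Workshop Slot ends → Workshop Slot and Poster Chat overlap.
Sponsor Q&A starts after Workshop Slot ends.
Poster Chat starts after Sponsor Presentation ends, so nothing later overlaps Sponsor Presentation either.
Sponsor Q&A starts before Poster Chat ends → Poster Chat and Sponsor Q&A overlap.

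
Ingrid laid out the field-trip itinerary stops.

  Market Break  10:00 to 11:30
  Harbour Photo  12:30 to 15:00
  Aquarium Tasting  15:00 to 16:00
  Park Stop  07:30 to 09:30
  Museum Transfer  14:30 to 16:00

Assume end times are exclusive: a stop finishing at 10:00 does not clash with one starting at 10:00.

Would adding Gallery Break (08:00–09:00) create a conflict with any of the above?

Yes — it overlaps Park Stop

Park Stop: starts 07:30 before Gallery Break ends 09:00, and ends 09:30 after Gallery Break starts 08:00 → overlap.
Market Break: starts 10:00 at or after Gallery Break ends 09:00 → clear.
Harbour Photo: starts 12:30 at or after Gallery Break ends 09:00 → clear.
Museum Transfer: starts 14:30 at or after Gallery Break ends 09:00 → clear.
Aquarium Tasting: starts 15:00 at or after Gallery Break ends 09:00 → clear.
Gallery Break overlaps Park Stop.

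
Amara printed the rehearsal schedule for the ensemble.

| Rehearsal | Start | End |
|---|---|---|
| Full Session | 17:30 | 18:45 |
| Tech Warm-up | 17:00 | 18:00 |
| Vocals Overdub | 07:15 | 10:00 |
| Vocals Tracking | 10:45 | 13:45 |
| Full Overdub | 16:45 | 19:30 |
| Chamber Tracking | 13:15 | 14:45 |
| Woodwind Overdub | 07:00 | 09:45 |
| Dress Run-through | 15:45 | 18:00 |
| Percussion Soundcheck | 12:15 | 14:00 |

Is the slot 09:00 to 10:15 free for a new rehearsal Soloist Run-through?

No — it overlaps Vocals Overdub, Woodwind Overdub

Woodwind Overdub: starts 07:00 before Soloist Run-through ends 10:15, and ends 09:45 after Soloist Run-through starts 09:00 → overlap.
Vocals Overdub: starts 07:15 before Soloist Run-through ends 10:15, and ends 10:00 after Soloist Run-through starts 09:00 → overlap.
Vocals Tracking: starts 10:45 at or after Soloist Run-through ends 10:15 → clear.
Percussion Soundcheck: starts 12:15 at or after Soloist Run-through ends 10:15 → clear.
Chamber Tracking: starts 13:15 at or after Soloist Run-through ends 10:15 → clear.
Dress Run-through: starts 15:45 at or after Soloist Run-through ends 10:15 → clear.
Full Overdub: starts 16:45 at or after Soloist Run-through ends 10:15 → clear.
Tech Warm-up: starts 17:00 at or after Soloist Run-through ends 10:15 → clear.
Full Session: starts 17:30 at or after Soloist Run-through ends 10:15 → clear.
Soloist Run-through overlaps Vocals Overdub, Woodwind Overdub.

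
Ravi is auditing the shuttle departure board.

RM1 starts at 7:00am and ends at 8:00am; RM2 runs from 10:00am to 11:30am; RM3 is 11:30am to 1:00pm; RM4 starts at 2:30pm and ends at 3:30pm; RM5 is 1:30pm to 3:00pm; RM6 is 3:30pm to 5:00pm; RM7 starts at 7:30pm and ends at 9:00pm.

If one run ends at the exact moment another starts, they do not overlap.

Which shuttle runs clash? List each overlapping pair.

Sorted by start: RM1, RM2, RM3, RM5, RM4, RM6, RM7.
RM2 starts after RM1 ends, so nothing later overlaps RM1 either.
RM3 starts exactly when RM2 ends (back-to-back, no overlap), so nothing later overlaps RM2 either.
RM5 starts after RM3 ends, so nothing later overlaps RM3 either.
RM4 starts before RM5 ends → RM5 and RM4 overlap.
RM6 starts after RM5 ends, so nothing later overlaps RM5 either.
RM6 starts exactly when RM4 ends (back-to-back, no overlap), so nothing later overlaps RM4 either.
RM7 starts after RM6 ends.

RM4 & RM5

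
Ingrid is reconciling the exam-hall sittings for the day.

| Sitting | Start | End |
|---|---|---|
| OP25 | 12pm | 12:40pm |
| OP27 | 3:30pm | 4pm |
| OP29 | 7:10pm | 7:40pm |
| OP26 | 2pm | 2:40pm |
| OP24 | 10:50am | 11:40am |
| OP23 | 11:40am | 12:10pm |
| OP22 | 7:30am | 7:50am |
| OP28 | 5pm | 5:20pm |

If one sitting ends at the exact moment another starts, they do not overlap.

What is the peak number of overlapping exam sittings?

2

Sweep the timeline, counting +1 at each start and −1 at each end (ends before starts at a tie):
7:30am start OP22 → 1
7:50am end OP22 → 0
10:50am start OP24 → 1
11:40am end OP24 → 0
11:40am start OP23 → 1
12pm start OP25 → 2
12:10pm end OP23 → 1
12:40pm end OP25 → 0
2pm start OP26 → 1
2:40pm end OP26 → 0
3:30pm start OP27 → 1
4pm end OP27 → 0
5pm start OP28 → 1
5:20pm end OP28 → 0
7:10pm start OP29 → 1
7:40pm end OP29 → 0
Peak is 2, at 12pm (OP23, OP25).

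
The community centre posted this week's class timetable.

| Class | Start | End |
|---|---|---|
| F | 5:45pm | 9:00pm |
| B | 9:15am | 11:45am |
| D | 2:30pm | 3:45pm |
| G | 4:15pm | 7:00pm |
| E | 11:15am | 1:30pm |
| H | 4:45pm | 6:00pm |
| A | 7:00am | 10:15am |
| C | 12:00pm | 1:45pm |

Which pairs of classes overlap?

Check each pair: they overlap iff neither finishes before the other starts.
Sorted by start: A, B, E, C, D, G, H, F.
B starts before A ends → A and B overlap.
E starts after A ends; A is clear from here.
E starts before B ends → B and E overlap.
C starts after B ends; B is clear from here.
C starts before E ends → E and C overlap.
D starts after E ends; E is clear from here.
D starts after C ends; C is clear from here.
G starts after D ends; D is clear from here.
H starts before G ends → G and H overlap.
F starts before G ends → G and F overlap.
F starts before H ends → H and F overlap.

A & B, B & E, C & E, F & G, F & H, G & H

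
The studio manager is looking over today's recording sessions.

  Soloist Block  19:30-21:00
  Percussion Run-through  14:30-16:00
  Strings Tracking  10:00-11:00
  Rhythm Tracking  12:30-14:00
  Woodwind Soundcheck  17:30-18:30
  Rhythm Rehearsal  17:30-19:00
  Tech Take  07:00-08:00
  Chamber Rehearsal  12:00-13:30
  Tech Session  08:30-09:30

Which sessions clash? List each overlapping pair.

Sorted by start: Tech Take, Tech Session, Strings Tracking, Chamber Rehearsal, Rhythm Tracking, Percussion Run-through, Rhythm Rehearsal, Woodwind Soundcheck, Soloist Block.
Tech Session starts after Tech Take ends, so Tech Take has no further overlaps.
Strings Tracking starts after Tech Session ends, so Tech Session has no further overlaps.
Chamber Rehearsal starts after Strings Tracking ends, so Strings Tracking has no further overlaps.
Rhythm Tracking starts before Chamber Rehearsal ends → Chamber Rehearsal and Rhythm Tracking overlap.
Percussion Run-through starts after Chamber Rehearsal ends, so Chamber Rehearsal has no further overlaps.
Percussion Run-through starts after Rhythm Tracking ends, so Rhythm Tracking has no further overlaps.
Rhythm Rehearsal starts after Percussion Run-through ends, so Percussion Run-through has no further overlaps.
Woodwind Soundcheck starts before Rhythm Rehearsal ends → Rhythm Rehearsal and Woodwind Soundcheck overlap.
Soloist Block starts after Rhythm Rehearsal ends.
Soloist Block starts after Woodwind Soundcheck ends.

Chamber Rehearsal & Rhythm Tracking, Rhythm Rehearsal & Woodwind Soundcheck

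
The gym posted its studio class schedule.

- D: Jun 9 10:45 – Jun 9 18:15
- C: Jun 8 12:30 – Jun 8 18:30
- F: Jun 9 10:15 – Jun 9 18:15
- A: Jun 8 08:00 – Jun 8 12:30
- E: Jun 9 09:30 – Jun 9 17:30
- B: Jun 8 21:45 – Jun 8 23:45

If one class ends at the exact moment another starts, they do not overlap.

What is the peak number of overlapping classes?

3

Sort all start/end points and keep a running count:
Jun 8 08:00 start A → 1
Jun 8 12:30 end A → 0
Jun 8 12:30 start C → 1
Jun 8 18:30 end C → 0
Jun 8 21:45 start B → 1
Jun 8 23:45 end B → 0
Jun 9 09:30 start E → 1
Jun 9 10:15 start F → 2
Jun 9 10:45 start D → 3
Jun 9 17:30 end E → 2
Jun 9 18:15 end D → 1
Jun 9 18:15 end F → 0
Peak is 3, at Jun 9 10:45 (D, E, F).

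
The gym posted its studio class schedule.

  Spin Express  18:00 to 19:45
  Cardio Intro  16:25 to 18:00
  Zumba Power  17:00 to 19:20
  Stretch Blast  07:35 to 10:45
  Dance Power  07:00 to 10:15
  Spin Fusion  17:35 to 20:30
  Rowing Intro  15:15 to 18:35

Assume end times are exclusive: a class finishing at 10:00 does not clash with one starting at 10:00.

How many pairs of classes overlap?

10

Check each pair: they overlap iff neither finishes before the other starts.
Sorted by start: Dance Power, Stretch Blast, Rowing Intro, Cardio Intro, Zumba Power, Spin Fusion, Spin Express.
Stretch Blast starts before Dance Power ends → Dance Power and Stretch Blast overlap.
Rowing Intro starts after Dance Power ends; Dance Power is clear from here.
Rowing Intro starts after Stretch Blast ends; Stretch Blast is clear from here.
Cardio Intro starts before Rowing Intro ends → Rowing Intro and Cardio Intro overlap.
Zumba Power starts before Rowing Intro ends → Rowing Intro and Zumba Power overlap.
Spin Fusion starts before Rowing Intro ends → Rowing Intro and Spin Fusion overlap.
Spin Express starts before Rowing Intro ends → Rowing Intro and Spin Express overlap.
Zumba Power starts before Cardio Intro ends → Cardio Intro and Zumba Power overlap.
Spin Fusion starts before Cardio Intro ends → Cardio Intro and Spin Fusion overlap.
Spin Express starts exactly when Cardio Intro ends (back-to-back, no overlap).
Spin Fusion starts before Zumba Power ends → Zumba Power and Spin Fusion overlap.
Spin Express starts before Zumba Power ends → Zumba Power and Spin Express overlap.
Spin Express starts before Spin Fusion ends → Spin Fusion and Spin Express overlap.
Overlapping pairs: Cardio Intro & Rowing Intro, Cardio Intro & Spin Fusion, Cardio Intro & Zumba Power, Dance Power & Stretch Blast, Rowing Intro & Spin Express, Rowing Intro & Spin Fusion, Rowing Intro & Zumba Power, Spin Express & Spin Fusion, Spin Express & Zumba Power, Spin Fusion & Zumba Power — 10 in total.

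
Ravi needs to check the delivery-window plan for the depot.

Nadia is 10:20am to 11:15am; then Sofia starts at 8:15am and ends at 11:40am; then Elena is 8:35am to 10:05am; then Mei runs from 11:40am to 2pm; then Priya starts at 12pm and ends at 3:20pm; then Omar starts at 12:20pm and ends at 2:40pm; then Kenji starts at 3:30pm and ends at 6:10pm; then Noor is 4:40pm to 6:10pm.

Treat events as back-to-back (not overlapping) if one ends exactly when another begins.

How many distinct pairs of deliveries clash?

Sorted by start: Sofia, Elena, Nadia, Mei, Priya, Omar, Kenji, Noor.
Elena starts before Sofia ends → Sofia and Elena overlap.
Nadia starts before Sofia ends → Sofia and Nadia overlap.
Mei starts exactly when Sofia ends (back-to-back, no overlap) — done with Sofia.
Nadia starts after Elena ends — done with Elena.
Mei starts after Nadia ends — done with Nadia.
Priya starts before Mei ends → Mei and Priya overlap.
Omar starts before Mei ends → Mei and Omar overlap.
Kenji starts after Mei ends — done with Mei.
Omar starts before Priya ends → Priya and Omar overlap.
Kenji starts after Priya ends — done with Priya.
Kenji starts after Omar ends — done with Omar.
Noor starts before Kenji ends → Kenji and Noor overlap.
Overlapping pairs: Elena & Sofia, Kenji & Noor, Mei & Omar, Mei & Priya, Nadia & Sofia, Omar & Priya — 6 in total.

6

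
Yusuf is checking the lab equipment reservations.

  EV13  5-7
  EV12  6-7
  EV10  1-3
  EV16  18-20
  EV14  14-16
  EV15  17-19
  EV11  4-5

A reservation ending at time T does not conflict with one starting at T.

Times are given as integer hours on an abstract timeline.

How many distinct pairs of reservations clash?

2

Sorted by start: EV10, EV11, EV13, EV12, EV14, EV15, EV16.
EV11 starts after EV10 ends; EV10 is clear from here.
EV13 starts exactly when EV11 ends (back-to-back, no overlap); EV11 is clear from here.
EV12 starts before EV13 ends → EV13 and EV12 overlap.
EV14 starts after EV13 ends; EV13 is clear from here.
EV14 starts after EV12 ends; EV12 is clear from here.
EV15 starts after EV14 ends; EV14 is clear from here.
EV16 starts before EV15 ends → EV15 and EV16 overlap.
Overlapping pairs: EV12 & EV13, EV15 & EV16 — 2 in total.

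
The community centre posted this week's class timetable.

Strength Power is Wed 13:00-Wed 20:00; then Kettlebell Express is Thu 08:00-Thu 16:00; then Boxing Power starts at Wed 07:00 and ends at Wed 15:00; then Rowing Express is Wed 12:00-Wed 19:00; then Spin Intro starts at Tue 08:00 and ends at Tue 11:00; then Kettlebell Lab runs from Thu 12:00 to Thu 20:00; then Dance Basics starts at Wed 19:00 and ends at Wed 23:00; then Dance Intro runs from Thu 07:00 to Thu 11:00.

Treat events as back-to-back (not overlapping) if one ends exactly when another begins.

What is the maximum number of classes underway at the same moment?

3

Sort all start/end points and keep a running count:
Tue 08:00 start Spin Intro → 1
Tue 11:00 end Spin Intro → 0
Wed 07:00 start Boxing Power → 1
Wed 12:00 start Rowing Express → 2
Wed 13:00 start Strength Power → 3
Wed 15:00 end Boxing Power → 2
Wed 19:00 end Rowing Express → 1
Wed 19:00 start Dance Basics → 2
Wed 20:00 end Strength Power → 1
Wed 23:00 end Dance Basics → 0
Thu 07:00 start Dance Intro → 1
Thu 08:00 start Kettlebell Express → 2
Thu 11:00 end Dance Intro → 1
Thu 12:00 start Kettlebell Lab → 2
Thu 16:00 end Kettlebell Express → 1
Thu 20:00 end Kettlebell Lab → 0
Peak is 3, at Wed 13:00 (Boxing Power, Rowing Express, Strength Power).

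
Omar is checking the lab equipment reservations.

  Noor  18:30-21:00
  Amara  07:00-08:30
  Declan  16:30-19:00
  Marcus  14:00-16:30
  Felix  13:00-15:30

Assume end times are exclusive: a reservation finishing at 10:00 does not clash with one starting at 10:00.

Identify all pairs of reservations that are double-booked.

Declan & Noor, Felix & Marcus

Check each pair: they overlap iff neither finishes before the other starts.
Sorted by start: Amara, Felix, Marcus, Declan, Noor.
Felix starts after Amara ends, so Amara has no further overlaps.
Marcus starts before Felix ends → Felix and Marcus overlap.
Declan starts after Felix ends, so Felix has no further overlaps.
Declan starts exactly when Marcus ends (back-to-back, no overlap), so Marcus has no further overlaps.
Noor starts before Declan ends → Declan and Noor overlap.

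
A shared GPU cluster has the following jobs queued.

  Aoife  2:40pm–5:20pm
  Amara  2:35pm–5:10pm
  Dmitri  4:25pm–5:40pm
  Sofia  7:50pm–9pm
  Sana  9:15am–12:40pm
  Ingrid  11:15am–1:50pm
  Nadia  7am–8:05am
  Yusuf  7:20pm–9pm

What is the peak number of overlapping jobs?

Sort all start/end points and keep a running count:
7am start Nadia → 1
8:05am end Nadia → 0
9:15am start Sana → 1
11:15am start Ingrid → 2
12:40pm end Sana → 1
1:50pm end Ingrid → 0
2:35pm start Amara → 1
2:40pm start Aoife → 2
4:25pm start Dmitri → 3
5:10pm end Amara → 2
5:20pm end Aoife → 1
5:40pm end Dmitri → 0
7:20pm start Yusuf → 1
7:50pm start Sofia → 2
9pm end Sofia → 1
9pm end Yusuf → 0
Peak is 3, at 4:25pm (Amara, Aoife, Dmitri).

3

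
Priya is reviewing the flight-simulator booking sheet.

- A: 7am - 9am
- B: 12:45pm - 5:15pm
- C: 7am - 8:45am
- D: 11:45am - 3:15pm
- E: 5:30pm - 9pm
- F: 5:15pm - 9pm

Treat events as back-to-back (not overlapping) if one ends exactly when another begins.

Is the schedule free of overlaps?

Sorted by start: A, C, D, B, F, E.
C starts before A ends → A and C overlap.
That's a conflict, so the schedule is not conflict-free.

No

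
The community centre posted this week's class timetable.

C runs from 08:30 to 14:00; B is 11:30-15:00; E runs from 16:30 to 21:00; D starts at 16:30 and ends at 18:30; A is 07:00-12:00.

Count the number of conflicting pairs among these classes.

Sorted by start: A, C, B, D, E.
C starts before A ends → A and C overlap.
B starts before A ends → A and B overlap.
D starts after A ends; A is clear from here.
B starts before C ends → C and B overlap.
D starts after C ends; C is clear from here.
D starts after B ends; B is clear from here.
E starts before D ends → D and E overlap.
Overlapping pairs: A & B, A & C, B & C, D & E — 4 in total.

4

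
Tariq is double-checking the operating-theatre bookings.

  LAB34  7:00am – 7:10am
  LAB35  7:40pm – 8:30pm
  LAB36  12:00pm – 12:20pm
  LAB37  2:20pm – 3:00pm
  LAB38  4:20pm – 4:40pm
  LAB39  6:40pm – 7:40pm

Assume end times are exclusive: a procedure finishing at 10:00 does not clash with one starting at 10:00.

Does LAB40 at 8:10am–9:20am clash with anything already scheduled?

No — it doesn't clash with anything

LAB34: ends 7:10am at or before LAB40 starts 8:10am → clear.
LAB36: starts 12:00pm at or after LAB40 ends 9:20am → clear.
LAB37: starts 2:20pm at or after LAB40 ends 9:20am → clear.
LAB38: starts 4:20pm at or after LAB40 ends 9:20am → clear.
LAB39: starts 6:40pm at or after LAB40 ends 9:20am → clear.
LAB35: starts 7:40pm at or after LAB40 ends 9:20am → clear.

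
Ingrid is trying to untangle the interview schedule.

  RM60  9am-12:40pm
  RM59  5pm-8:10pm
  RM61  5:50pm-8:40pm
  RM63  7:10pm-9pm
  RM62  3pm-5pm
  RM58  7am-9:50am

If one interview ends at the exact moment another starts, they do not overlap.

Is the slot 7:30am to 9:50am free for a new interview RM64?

No — it overlaps RM58, RM60

RM58: starts 7am before RM64 ends 9:50am, and ends 9:50am after RM64 starts 7:30am → overlap.
RM60: starts 9am before RM64 ends 9:50am, and ends 12:40pm after RM64 starts 7:30am → overlap.
RM62: starts 3pm at or after RM64 ends 9:50am → clear.
RM59: starts 5pm at or after RM64 ends 9:50am → clear.
RM61: starts 5:50pm at or after RM64 ends 9:50am → clear.
RM63: starts 7:10pm at or after RM64 ends 9:50am → clear.
RM64 overlaps RM58, RM60.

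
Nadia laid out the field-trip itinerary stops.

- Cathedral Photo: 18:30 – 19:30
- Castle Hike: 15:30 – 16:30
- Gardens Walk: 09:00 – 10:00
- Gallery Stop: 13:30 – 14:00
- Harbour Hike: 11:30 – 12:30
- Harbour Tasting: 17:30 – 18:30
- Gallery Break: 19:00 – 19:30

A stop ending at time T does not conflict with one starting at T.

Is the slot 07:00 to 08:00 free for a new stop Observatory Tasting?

Yes — the slot is free

Gardens Walk: starts 09:00 at or after Observatory Tasting ends 08:00 → clear.
Harbour Hike: starts 11:30 at or after Observatory Tasting ends 08:00 → clear.
Gallery Stop: starts 13:30 at or after Observatory Tasting ends 08:00 → clear.
Castle Hike: starts 15:30 at or after Observatory Tasting ends 08:00 → clear.
Harbour Tasting: starts 17:30 at or after Observatory Tasting ends 08:00 → clear.
Cathedral Photo: starts 18:30 at or after Observatory Tasting ends 08:00 → clear.
Gallery Break: starts 19:00 at or after Observatory Tasting ends 08:00 → clear.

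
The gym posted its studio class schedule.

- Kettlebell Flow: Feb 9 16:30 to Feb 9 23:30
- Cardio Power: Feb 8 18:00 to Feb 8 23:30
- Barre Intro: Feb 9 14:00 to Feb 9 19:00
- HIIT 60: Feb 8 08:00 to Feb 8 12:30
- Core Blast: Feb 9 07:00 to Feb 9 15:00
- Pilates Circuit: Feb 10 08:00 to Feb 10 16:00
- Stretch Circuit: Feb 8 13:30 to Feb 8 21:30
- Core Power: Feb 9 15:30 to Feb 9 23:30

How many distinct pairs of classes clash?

Check each pair: they overlap iff neither finishes before the other starts.
Sorted by start: HIIT 60, Stretch Circuit, Cardio Power, Core Blast, Barre Intro, Core Power, Kettlebell Flow, Pilates Circuit.
Stretch Circuit starts after HIIT 60 ends, so HIIT 60 has no further overlaps.
Cardio Power starts before Stretch Circuit ends → Stretch Circuit and Cardio Power overlap.
Core Blast starts after Stretch Circuit ends, so Stretch Circuit has no further overlaps.
Core Blast starts after Cardio Power ends, so Cardio Power has no further overlaps.
Barre Intro starts before Core Blast ends → Core Blast and Barre Intro overlap.
Core Power starts after Core Blast ends, so Core Blast has no further overlaps.
Core Power starts before Barre Intro ends → Barre Intro and Core Power overlap.
Kettlebell Flow starts before Barre Intro ends → Barre Intro and Kettlebell Flow overlap.
Pilates Circuit starts after Barre Intro ends.
Kettlebell Flow starts before Core Power ends → Core Power and Kettlebell Flow overlap.
Pilates Circuit starts after Core Power ends.
Pilates Circuit starts after Kettlebell Flow ends.
Overlapping pairs: Barre Intro & Core Blast, Barre Intro & Core Power, Barre Intro & Kettlebell Flow, Cardio Power & Stretch Circuit, Core Power & Kettlebell Flow — 5 in total.

5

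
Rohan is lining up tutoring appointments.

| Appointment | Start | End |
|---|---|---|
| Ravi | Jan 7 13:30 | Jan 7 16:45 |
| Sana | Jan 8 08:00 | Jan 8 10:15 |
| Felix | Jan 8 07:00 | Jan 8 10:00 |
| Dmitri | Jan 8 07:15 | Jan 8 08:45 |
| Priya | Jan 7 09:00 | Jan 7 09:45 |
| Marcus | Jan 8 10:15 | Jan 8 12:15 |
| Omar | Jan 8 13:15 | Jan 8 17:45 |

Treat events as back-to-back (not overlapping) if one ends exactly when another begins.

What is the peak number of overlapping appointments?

Sweep the timeline, counting +1 at each start and −1 at each end (ends before starts at a tie):
Jan 7 09:00 start Priya → 1
Jan 7 09:45 end Priya → 0
Jan 7 13:30 start Ravi → 1
Jan 7 16:45 end Ravi → 0
Jan 8 07:00 start Felix → 1
Jan 8 07:15 start Dmitri → 2
Jan 8 08:00 start Sana → 3
Jan 8 08:45 end Dmitri → 2
Jan 8 10:00 end Felix → 1
Jan 8 10:15 end Sana → 0
Jan 8 10:15 start Marcus → 1
Jan 8 12:15 end Marcus → 0
Jan 8 13:15 start Omar → 1
Jan 8 17:45 end Omar → 0
Peak is 3, at Jan 8 08:00 (Dmitri, Felix, Sana).

3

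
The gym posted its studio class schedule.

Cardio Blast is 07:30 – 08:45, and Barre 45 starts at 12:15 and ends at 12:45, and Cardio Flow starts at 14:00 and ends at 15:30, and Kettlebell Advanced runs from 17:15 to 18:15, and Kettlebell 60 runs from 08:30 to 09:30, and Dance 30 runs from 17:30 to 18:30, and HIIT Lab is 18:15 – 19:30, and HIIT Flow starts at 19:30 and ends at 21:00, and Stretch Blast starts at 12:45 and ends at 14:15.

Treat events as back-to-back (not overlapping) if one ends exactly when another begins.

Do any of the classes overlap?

Yes

Sorted by start: Cardio Blast, Kettlebell 60, Barre 45, Stretch Blast, Cardio Flow, Kettlebell Advanced, Dance 30, HIIT Lab, HIIT Flow.
Kettlebell 60 starts before Cardio Blast ends → Cardio Blast and Kettlebell 60 overlap.
That's a conflict, so the schedule is not conflict-free.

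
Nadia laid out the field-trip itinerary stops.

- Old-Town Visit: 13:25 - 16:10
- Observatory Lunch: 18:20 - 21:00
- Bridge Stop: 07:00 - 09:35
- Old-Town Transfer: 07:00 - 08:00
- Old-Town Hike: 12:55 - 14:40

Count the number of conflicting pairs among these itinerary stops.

2

Sorted by start: Bridge Stop, Old-Town Transfer, Old-Town Hike, Old-Town Visit, Observatory Lunch.
Old-Town Transfer starts before Bridge Stop ends → Bridge Stop and Old-Town Transfer overlap.
Old-Town Hike starts after Bridge Stop ends — done with Bridge Stop.
Old-Town Hike starts after Old-Town Transfer ends — done with Old-Town Transfer.
Old-Town Visit starts before Old-Town Hike ends → Old-Town Hike and Old-Town Visit overlap.
Observatory Lunch starts after Old-Town Hike ends.
Observatory Lunch starts after Old-Town Visit ends.
Overlapping pairs: Bridge Stop & Old-Town Transfer, Old-Town Hike & Old-Town Visit — 2 in total.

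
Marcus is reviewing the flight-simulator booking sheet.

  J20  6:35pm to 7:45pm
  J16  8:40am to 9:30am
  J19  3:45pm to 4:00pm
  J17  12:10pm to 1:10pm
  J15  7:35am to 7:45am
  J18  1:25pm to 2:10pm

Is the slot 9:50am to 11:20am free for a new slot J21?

J15: ends 7:45am at or before J21 starts 9:50am → clear.
J16: ends 9:30am at or before J21 starts 9:50am → clear.
J17: starts 12:10pm at or after J21 ends 11:20am → clear.
J18: starts 1:25pm at or after J21 ends 11:20am → clear.
J19: starts 3:45pm at or after J21 ends 11:20am → clear.
J20: starts 6:35pm at or after J21 ends 11:20am → clear.

Yes — the slot is free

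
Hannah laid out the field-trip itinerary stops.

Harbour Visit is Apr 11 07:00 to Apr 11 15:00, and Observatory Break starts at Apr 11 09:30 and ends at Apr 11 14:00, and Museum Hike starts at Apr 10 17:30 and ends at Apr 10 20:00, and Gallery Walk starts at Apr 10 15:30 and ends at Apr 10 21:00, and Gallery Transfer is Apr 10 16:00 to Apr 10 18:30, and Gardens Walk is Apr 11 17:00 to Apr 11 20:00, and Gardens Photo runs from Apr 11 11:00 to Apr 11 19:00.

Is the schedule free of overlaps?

No

Sorted by start: Gallery Walk, Gallery Transfer, Museum Hike, Harbour Visit, Observatory Break, Gardens Photo, Gardens Walk.
Gallery Transfer starts before Gallery Walk ends → Gallery Walk and Gallery Transfer overlap.
That's a conflict, so the schedule is not conflict-free.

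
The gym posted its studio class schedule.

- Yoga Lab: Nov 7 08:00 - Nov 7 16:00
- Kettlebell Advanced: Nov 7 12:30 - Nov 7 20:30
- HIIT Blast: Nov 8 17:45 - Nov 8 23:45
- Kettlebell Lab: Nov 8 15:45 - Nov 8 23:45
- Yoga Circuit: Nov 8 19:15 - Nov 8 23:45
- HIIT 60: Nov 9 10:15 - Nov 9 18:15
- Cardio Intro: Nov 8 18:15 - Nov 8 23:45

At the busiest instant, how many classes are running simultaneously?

Sort all start/end points and keep a running count:
Nov 7 08:00 start Yoga Lab → 1
Nov 7 12:30 start Kettlebell Advanced → 2
Nov 7 16:00 end Yoga Lab → 1
Nov 7 20:30 end Kettlebell Advanced → 0
Nov 8 15:45 start Kettlebell Lab → 1
Nov 8 17:45 start HIIT Blast → 2
Nov 8 18:15 start Cardio Intro → 3
Nov 8 19:15 start Yoga Circuit → 4
Nov 8 23:45 end Cardio Intro → 3
Nov 8 23:45 end HIIT Blast → 2
Nov 8 23:45 end Kettlebell Lab → 1
Nov 8 23:45 end Yoga Circuit → 0
Nov 9 10:15 start HIIT 60 → 1
Nov 9 18:15 end HIIT 60 → 0
Peak is 4, at Nov 8 19:15 (Cardio Intro, HIIT Blast, Kettlebell Lab, Yoga Circuit).

4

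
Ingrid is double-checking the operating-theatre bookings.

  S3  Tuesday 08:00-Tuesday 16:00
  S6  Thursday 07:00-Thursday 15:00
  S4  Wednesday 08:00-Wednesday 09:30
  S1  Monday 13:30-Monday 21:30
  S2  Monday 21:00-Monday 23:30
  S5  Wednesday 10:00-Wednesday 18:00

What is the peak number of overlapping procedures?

2

Sweep the timeline, counting +1 at each start and −1 at each end (ends before starts at a tie):
Monday 13:30 start S1 → 1
Monday 21:00 start S2 → 2
Monday 21:30 end S1 → 1
Monday 23:30 end S2 → 0
Tuesday 08:00 start S3 → 1
Tuesday 16:00 end S3 → 0
Wednesday 08:00 start S4 → 1
Wednesday 09:30 end S4 → 0
Wednesday 10:00 start S5 → 1
Wednesday 18:00 end S5 → 0
Thursday 07:00 start S6 → 1
Thursday 15:00 end S6 → 0
Peak is 2, at Monday 21:00 (S1, S2).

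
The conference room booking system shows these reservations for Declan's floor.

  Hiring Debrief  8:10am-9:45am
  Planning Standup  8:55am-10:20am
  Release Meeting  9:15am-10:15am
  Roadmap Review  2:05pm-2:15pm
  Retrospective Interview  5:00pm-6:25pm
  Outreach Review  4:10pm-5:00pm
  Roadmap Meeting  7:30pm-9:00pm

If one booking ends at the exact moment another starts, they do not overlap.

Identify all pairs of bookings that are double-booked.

Sorted by start: Hiring Debrief, Planning Standup, Release Meeting, Roadmap Review, Outreach Review, Retrospective Interview, Roadmap Meeting.
Planning Standup starts before Hiring Debrief ends → Hiring Debrief and Planning Standup overlap.
Release Meeting starts before Hiring Debrief ends → Hiring Debrief and Release Meeting overlap.
Roadmap Review starts after Hiring Debrief ends; Hiring Debrief is clear from here.
Release Meeting starts before Planning Standup ends → Planning Standup and Release Meeting overlap.
Roadmap Review starts after Planning Standup ends; Planning Standup is clear from here.
Roadmap Review starts after Release Meeting ends; Release Meeting is clear from here.
Outreach Review starts after Roadmap Review ends; Roadmap Review is clear from here.
Retrospective Interview starts exactly when Outreach Review ends (back-to-back, no overlap); Outreach Review is clear from here.
Roadmap Meeting starts after Retrospective Interview ends.

Hiring Debrief & Planning Standup, Hiring Debrief & Release Meeting, Planning Standup & Release Meeting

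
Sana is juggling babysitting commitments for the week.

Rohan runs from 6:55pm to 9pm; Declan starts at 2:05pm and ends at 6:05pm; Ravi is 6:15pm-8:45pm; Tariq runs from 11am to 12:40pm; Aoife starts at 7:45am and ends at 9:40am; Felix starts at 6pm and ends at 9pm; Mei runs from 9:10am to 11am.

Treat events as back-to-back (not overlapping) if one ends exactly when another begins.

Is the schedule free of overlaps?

No

Two intervals overlap when each starts before the other ends.
Sorted by start: Aoife, Mei, Tariq, Declan, Felix, Ravi, Rohan.
Mei starts before Aoife ends → Aoife and Mei overlap.
That's a conflict, so the schedule is not conflict-free.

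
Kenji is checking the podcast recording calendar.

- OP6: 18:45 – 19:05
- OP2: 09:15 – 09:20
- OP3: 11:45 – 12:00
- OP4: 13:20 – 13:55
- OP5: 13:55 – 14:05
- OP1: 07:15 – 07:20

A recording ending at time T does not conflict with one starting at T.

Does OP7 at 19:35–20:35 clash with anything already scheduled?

OP1: ends 07:20 at or before OP7 starts 19:35 → clear.
OP2: ends 09:20 at or before OP7 starts 19:35 → clear.
OP3: ends 12:00 at or before OP7 starts 19:35 → clear.
OP4: ends 13:55 at or before OP7 starts 19:35 → clear.
OP5: ends 14:05 at or before OP7 starts 19:35 → clear.
OP6: ends 19:05 at or before OP7 starts 19:35 → clear.

No — it doesn't clash with anything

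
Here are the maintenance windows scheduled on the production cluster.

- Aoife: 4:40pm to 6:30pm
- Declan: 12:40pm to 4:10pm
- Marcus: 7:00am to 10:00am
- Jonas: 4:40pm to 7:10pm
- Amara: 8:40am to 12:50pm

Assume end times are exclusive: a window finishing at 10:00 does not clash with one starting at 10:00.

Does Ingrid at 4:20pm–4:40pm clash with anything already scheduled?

No — it doesn't clash with anything

Marcus: ends 10:00am at or before Ingrid starts 4:20pm → clear.
Amara: ends 12:50pm at or before Ingrid starts 4:20pm → clear.
Declan: ends 4:10pm at or before Ingrid starts 4:20pm → clear.
Jonas: starts 4:40pm at or after Ingrid ends 4:40pm → clear.
Aoife: starts 4:40pm at or after Ingrid ends 4:40pm → clear.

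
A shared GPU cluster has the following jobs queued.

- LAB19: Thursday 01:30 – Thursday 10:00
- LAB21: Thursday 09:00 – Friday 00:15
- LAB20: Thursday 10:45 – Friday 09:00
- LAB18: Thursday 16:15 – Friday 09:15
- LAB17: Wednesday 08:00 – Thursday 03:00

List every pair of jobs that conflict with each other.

Check each pair: they overlap iff neither finishes before the other starts.
Sorted by start: LAB17, LAB19, LAB21, LAB20, LAB18.
LAB19 starts before LAB17 ends → LAB17 and LAB19 overlap.
LAB21 starts after LAB17 ends, so nothing later overlaps LAB17 either.
LAB21 starts before LAB19 ends → LAB19 and LAB21 overlap.
LAB20 starts after LAB19 ends, so nothing later overlaps LAB19 either.
LAB20 starts before LAB21 ends → LAB21 and LAB20 overlap.
LAB18 starts before LAB21 ends → LAB21 and LAB18 overlap.
LAB18 starts before LAB20 ends → LAB20 and LAB18 overlap.

LAB17 & LAB19, LAB18 & LAB20, LAB18 & LAB21, LAB19 & LAB21, LAB20 & LAB21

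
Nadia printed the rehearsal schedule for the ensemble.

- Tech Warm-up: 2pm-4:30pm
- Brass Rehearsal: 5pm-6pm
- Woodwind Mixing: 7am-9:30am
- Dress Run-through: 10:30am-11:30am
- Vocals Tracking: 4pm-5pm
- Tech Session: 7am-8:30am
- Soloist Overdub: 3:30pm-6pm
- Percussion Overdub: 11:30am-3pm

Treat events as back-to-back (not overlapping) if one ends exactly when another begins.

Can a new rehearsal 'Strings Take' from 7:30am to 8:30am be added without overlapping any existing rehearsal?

Tech Session: starts 7am before Strings Take ends 8:30am, and ends 8:30am after Strings Take starts 7:30am → overlap.
Woodwind Mixing: starts 7am before Strings Take ends 8:30am, and ends 9:30am after Strings Take starts 7:30am → overlap.
Dress Run-through: starts 10:30am at or after Strings Take ends 8:30am → clear.
Percussion Overdub: starts 11:30am at or after Strings Take ends 8:30am → clear.
Tech Warm-up: starts 2pm at or after Strings Take ends 8:30am → clear.
Soloist Overdub: starts 3:30pm at or after Strings Take ends 8:30am → clear.
Vocals Tracking: starts 4pm at or after Strings Take ends 8:30am → clear.
Brass Rehearsal: starts 5pm at or after Strings Take ends 8:30am → clear.
Strings Take overlaps Tech Session, Woodwind Mixing.

No — it overlaps Tech Session, Woodwind Mixing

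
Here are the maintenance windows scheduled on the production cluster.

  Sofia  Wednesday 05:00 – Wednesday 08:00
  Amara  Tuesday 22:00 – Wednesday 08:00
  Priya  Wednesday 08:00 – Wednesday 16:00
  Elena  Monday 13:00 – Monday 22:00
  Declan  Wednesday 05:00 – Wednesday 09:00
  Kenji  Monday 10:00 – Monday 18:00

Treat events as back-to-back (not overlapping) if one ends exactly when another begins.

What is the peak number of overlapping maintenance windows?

3

Sort all start/end points and keep a running count:
Monday 10:00 start Kenji → 1
Monday 13:00 start Elena → 2
Monday 18:00 end Kenji → 1
Monday 22:00 end Elena → 0
Tuesday 22:00 start Amara → 1
Wednesday 05:00 start Declan → 2
Wednesday 05:00 start Sofia → 3
Wednesday 08:00 end Amara → 2
Wednesday 08:00 end Sofia → 1
Wednesday 08:00 start Priya → 2
Wednesday 09:00 end Declan → 1
Wednesday 16:00 end Priya → 0
Peak is 3, at Wednesday 05:00 (Amara, Declan, Sofia).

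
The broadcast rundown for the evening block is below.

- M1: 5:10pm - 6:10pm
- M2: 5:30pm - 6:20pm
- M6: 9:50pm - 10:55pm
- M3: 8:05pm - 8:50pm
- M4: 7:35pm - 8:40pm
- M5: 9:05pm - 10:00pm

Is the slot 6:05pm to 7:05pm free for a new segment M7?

No — it overlaps M1, M2

M1: starts 5:10pm before M7 ends 7:05pm, and ends 6:10pm after M7 starts 6:05pm → overlap.
M2: starts 5:30pm before M7 ends 7:05pm, and ends 6:20pm after M7 starts 6:05pm → overlap.
M4: starts 7:35pm at or after M7 ends 7:05pm → clear.
M3: starts 8:05pm at or after M7 ends 7:05pm → clear.
M5: starts 9:05pm at or after M7 ends 7:05pm → clear.
M6: starts 9:50pm at or after M7 ends 7:05pm → clear.
M7 overlaps M1, M2.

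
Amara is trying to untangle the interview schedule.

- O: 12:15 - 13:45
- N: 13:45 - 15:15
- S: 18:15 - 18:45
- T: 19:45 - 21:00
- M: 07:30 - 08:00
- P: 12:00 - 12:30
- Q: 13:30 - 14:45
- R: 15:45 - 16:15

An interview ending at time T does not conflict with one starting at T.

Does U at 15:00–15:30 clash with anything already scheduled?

Yes — it overlaps N

M: ends 08:00 at or before U starts 15:00 → clear.
P: ends 12:30 at or before U starts 15:00 → clear.
O: ends 13:45 at or before U starts 15:00 → clear.
Q: ends 14:45 at or before U starts 15:00 → clear.
N: starts 13:45 before U ends 15:30, and ends 15:15 after U starts 15:00 → overlap.
R: starts 15:45 at or after U ends 15:30 → clear.
S: starts 18:15 at or after U ends 15:30 → clear.
T: starts 19:45 at or after U ends 15:30 → clear.
U overlaps N.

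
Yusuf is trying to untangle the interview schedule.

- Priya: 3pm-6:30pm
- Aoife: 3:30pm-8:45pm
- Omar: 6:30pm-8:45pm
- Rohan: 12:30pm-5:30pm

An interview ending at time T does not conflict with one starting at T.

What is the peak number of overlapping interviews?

Walk through starts and ends in time order (an end at T is processed before a start at T):
12:30pm start Rohan → 1
3pm start Priya → 2
3:30pm start Aoife → 3
5:30pm end Rohan → 2
6:30pm end Priya → 1
6:30pm start Omar → 2
8:45pm end Aoife → 1
8:45pm end Omar → 0
Peak is 3, at 3:30pm (Aoife, Priya, Rohan).

3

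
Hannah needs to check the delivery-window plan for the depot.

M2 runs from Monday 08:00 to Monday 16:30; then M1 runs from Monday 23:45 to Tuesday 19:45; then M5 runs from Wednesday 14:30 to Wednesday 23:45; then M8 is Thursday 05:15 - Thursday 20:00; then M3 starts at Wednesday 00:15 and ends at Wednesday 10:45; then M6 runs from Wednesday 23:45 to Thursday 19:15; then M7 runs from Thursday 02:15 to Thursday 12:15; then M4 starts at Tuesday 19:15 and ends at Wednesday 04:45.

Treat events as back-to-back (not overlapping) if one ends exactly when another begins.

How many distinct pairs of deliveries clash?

5

Sorted by start: M2, M1, M4, M3, M5, M6, M7, M8.
M1 starts after M2 ends — done with M2.
M4 starts before M1 ends → M1 and M4 overlap.
M3 starts after M1 ends — done with M1.
M3 starts before M4 ends → M4 and M3 overlap.
M5 starts after M4 ends — done with M4.
M5 starts after M3 ends — done with M3.
M6 starts exactly when M5 ends (back-to-back, no overlap) — done with M5.
M7 starts before M6 ends → M6 and M7 overlap.
M8 starts before M6 ends → M6 and M8 overlap.
M8 starts before M7 ends → M7 and M8 overlap.
Overlapping pairs: M1 & M4, M3 & M4, M6 & M7, M6 & M8, M7 & M8 — 5 in total.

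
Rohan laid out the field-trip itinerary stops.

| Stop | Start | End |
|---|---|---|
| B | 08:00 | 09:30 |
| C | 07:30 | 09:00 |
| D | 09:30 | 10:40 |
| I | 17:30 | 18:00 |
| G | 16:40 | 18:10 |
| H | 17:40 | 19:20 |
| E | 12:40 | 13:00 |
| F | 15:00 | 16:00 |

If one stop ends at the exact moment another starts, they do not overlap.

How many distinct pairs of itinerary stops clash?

4

Sorted by start: C, B, D, E, F, G, I, H.
B starts before C ends → C and B overlap.
D starts after C ends; C is clear from here.
D starts exactly when B ends (back-to-back, no overlap); B is clear from here.
E starts after D ends; D is clear from here.
F starts after E ends; E is clear from here.
G starts after F ends; F is clear from here.
I starts before G ends → G and I overlap.
H starts before G ends → G and H overlap.
H starts before I ends → I and H overlap.
Overlapping pairs: B & C, G & H, G & I, H & I — 4 in total.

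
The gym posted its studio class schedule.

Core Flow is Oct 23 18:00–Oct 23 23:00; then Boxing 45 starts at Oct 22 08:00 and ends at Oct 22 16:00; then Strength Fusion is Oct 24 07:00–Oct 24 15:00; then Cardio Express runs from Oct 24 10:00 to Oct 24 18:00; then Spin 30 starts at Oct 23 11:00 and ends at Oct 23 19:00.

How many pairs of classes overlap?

2

Sorted by start: Boxing 45, Spin 30, Core Flow, Strength Fusion, Cardio Express.
Spin 30 starts after Boxing 45 ends, so Boxing 45 has no further overlaps.
Core Flow starts before Spin 30 ends → Spin 30 and Core Flow overlap.
Strength Fusion starts after Spin 30 ends, so Spin 30 has no further overlaps.
Strength Fusion starts after Core Flow ends, so Core Flow has no further overlaps.
Cardio Express starts before Strength Fusion ends → Strength Fusion and Cardio Express overlap.
Overlapping pairs: Cardio Express & Strength Fusion, Core Flow & Spin 30 — 2 in total.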